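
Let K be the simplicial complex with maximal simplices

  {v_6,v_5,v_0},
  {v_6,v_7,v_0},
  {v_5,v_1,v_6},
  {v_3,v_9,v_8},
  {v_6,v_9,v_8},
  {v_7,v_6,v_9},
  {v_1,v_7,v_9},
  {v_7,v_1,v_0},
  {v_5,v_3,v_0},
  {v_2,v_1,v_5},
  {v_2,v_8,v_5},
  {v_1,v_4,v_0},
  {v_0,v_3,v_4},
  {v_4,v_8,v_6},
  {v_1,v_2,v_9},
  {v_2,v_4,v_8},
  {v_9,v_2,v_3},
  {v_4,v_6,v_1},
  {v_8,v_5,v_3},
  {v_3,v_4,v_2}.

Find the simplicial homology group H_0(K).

K has 10 vertices, 30 edges, 20 triangles.
rank ∂_0 = 0, rank ∂_1 = 9 ⇒ b_0 = 10 − 0 − 9 = 1; all invariant factors of ∂_1 are 1 so no torsion. So H_0 ≅ Z.

H_0 = Z.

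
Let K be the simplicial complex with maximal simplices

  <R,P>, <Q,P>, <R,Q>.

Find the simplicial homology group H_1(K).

H_1 = Z.

We work with the vertex ordering P < Q < R. The simplices of K, each written with vertices in increasing order, are:

  0-simplices (3): P, Q, R
  1-simplices (3): PQ, PR, QR

so the chain groups are C_0 ≅ Z^3, C_1 ≅ Z^3.

∂_1: C_1 → C_0 is given by ∂[p,q] = [q] − [p]. For instance
  ∂PR = R − P.
The resulting 3×3 matrix has rank 2, and its Smith normal form has invariant factors (1,1).

Reading off H_k = ker ∂_k / im ∂_{k+1}:

  H_1: rank ker ∂_1 − rank ∂_2 = (3 − 2) − 0 = 1, and there is no ∂_2, so H_1 = Z.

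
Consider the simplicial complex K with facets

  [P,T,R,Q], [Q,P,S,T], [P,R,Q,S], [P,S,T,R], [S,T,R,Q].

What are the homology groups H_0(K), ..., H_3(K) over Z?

K has 5 vertices, 10 edges, 10 triangles, 5 3-simplices.
rank ∂_0 = 0, rank ∂_1 = 4 ⇒ b_0 = 5 − 0 − 4 = 1; all invariant factors of ∂_1 are 1 so no torsion. So H_0 = Z.
rank ∂_1 = 4, rank ∂_2 = 6 ⇒ b_1 = 10 − 4 − 6 = 0; all invariant factors of ∂_2 are 1 so no torsion. So H_1 = 0.
rank ∂_2 = 6, rank ∂_3 = 4 ⇒ b_2 = 10 − 6 − 4 = 0; all invariant factors of ∂_3 are 1 so no torsion. So H_2 = 0.
rank ∂_3 = 4, rank ∂_4 = 0 ⇒ b_3 = 5 − 4 − 0 = 1. So H_3 = Z.

H_0 ≅ Z,  H_1 = 0,  H_2 = 0,  H_3 ≅ Z.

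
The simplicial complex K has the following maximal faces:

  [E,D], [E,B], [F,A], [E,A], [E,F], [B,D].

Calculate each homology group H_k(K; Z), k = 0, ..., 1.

Take the total order A < B < D < E < F on the vertex set. Then K (dimension 1) consists of the simplices:

  0-simplices (5): A, B, D, E, F
  1-simplices (6): AE, AF, BD, BE, DE, EF

so the chain groups are C_0 ≅ Z^5, C_1 ≅ Z^6.

Boundary ∂_1: C_1 → C_0 sends each edge [p,q] (with p < q) to q − p. For instance
  ∂BD = D − B.
The 5×6 boundary matrix has rank 4 and Smith normal form diag(1,1,1,1).

Now H_k = ker ∂_k / im ∂_{k+1}, so:

  H_0: rank C_0 − rank ∂_1 = 5 − 4 = 1, and the invariant factors of ∂_1 are all 1, so H_0 = Z.
  H_1: rank ker ∂_1 − rank ∂_2 = (6 − 4) − 0 = 2, and there is no ∂_2, so H_1 = Z^2.

H_0 = Z,  H_1 = Z^2.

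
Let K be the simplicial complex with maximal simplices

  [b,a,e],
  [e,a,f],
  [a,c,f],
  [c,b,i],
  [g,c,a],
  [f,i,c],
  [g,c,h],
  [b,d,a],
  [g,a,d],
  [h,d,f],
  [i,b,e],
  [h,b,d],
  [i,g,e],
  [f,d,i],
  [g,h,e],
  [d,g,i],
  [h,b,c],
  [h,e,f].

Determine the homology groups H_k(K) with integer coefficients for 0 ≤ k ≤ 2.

H_0 ≅ Z,  H_1 ≅ Z^2,  H_2 ≅ Z.

Take the total order a < b < c < d < e < f < g < h < i on the vertex set. Then K (dimension 2) consists of the simplices:

  0-simplices (9): a, b, c, d, e, f, g, h, i
  1-simplices (27): ab, ac, ad, ae, af, ag, bc, bd, be, bh, bi, cf, cg, ch, ci, df, dg, dh, di, ef, eg, eh, ei, fh, fi, gh, gi
  2-simplices (18): abd, abe, acf, acg, adg, aef, bch, bci, bdh, bei, cfi, cgh, dfh, dfi, dgi, efh, egh, egi

giving chain groups C_0 ≅ Z^9, C_1 ≅ Z^27, C_2 ≅ Z^18.

The boundary map ∂_1: C_1 → C_0 is given by ∂[p,q] = [q] − [p]. For instance
  ∂gi = i − g.
As a 9×27 matrix over Z this has rank 8, with invariant factors (1,1,1,1,1,1,1,1).

∂_2: C_2 → C_1 maps a triangle to the signed sum of its edges. For instance
  ∂abd = bd − ad + ab,
  ∂cgh = gh − ch + cg.
The resulting 27×18 matrix has rank 17, and its Smith normal form has invariant factors (1,1,1,1,1,1,1,1,1,1,1,1,1,1,1,1,1).

From H_k ≅ ker(∂_k) / im(∂_{k+1}) we obtain:

  H_0: rank C_0 − rank ∂_1 = 9 − 8 = 1, and the invariant factors of ∂_1 are all 1, so H_0 ≅ Z.
  H_1: rank ker ∂_1 − rank ∂_2 = (27 − 8) − 17 = 2, and the invariant factors of ∂_2 are all 1, so H_1 ≅ Z^2.
  H_2: rank ker ∂_2 − rank ∂_3 = (18 − 17) − 0 = 1, and there is no ∂_3, so H_2 ≅ Z.

As a check, the Euler characteristic is 9 − 27 + 18 = 0, which agrees with 1 − 2 + 1 = 0.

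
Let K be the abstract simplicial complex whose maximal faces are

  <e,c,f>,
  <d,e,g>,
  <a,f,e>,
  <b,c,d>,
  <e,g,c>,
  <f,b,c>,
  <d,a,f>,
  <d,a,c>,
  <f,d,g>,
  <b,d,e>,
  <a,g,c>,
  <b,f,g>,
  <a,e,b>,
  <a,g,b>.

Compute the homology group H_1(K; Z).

Take the total order a < b < c < d < e < f < g on the vertex set. Then K (dimension 2) consists of the simplices:

  0-simplices (7): a, b, c, d, e, f, g
  1-simplices (21): ab, ac, ad, ae, af, ag, bc, bd, be, bf, bg, cd, ce, cf, cg, de, df, dg, ef, eg, fg
  2-simplices (14): abe, abg, acd, acg, adf, aef, bcd, bcf, bde, bfg, cef, ceg, deg, dfg

so the chain groups are C_0 ≅ Z^7, C_1 ≅ Z^21, C_2 ≅ Z^14.

Boundary ∂_1: C_1 → C_0 is given by ∂[p,q] = [q] − [p]. For instance
  ∂ce = e − c.
As a 7×21 matrix over Z this has rank 6, with invariant factors (1,1,1,1,1,1).

The boundary map ∂_2: C_2 → C_1 sends each 2-simplex [p,q,r] to [q,r] − [p,r] + [p,q]. For instance
  ∂dfg = fg − dg + df,
  ∂abg = bg − ag + ab.
This gives a 21×14 integer matrix of rank 13; reducing to Smith normal form yields diagonal entries (1,1,1,1,1,1,1,1,1,1,1,1,1).

From H_k ≅ ker(∂_k) / im(∂_{k+1}) we obtain:

  H_1: rank ker ∂_1 − rank ∂_2 = (21 − 6) − 13 = 2, and the invariant factors of ∂_2 are all 1, so H_1 = Z^2.

H_1 ≅ Z^2.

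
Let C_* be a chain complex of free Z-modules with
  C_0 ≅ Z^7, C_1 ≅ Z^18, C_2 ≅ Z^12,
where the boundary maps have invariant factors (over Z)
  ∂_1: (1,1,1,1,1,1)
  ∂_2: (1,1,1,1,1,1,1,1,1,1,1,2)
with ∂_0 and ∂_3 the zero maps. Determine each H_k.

H_0 ≅ Z,  H_1 ≅ Z/2Z,  H_2 = 0.

H_0: b_0 = 7 − 0 − 6 = 1; torsion from ∂_1 factors > 1: none. So H_0 ≅ Z.
H_1: b_1 = 18 − 6 − 12 = 0; torsion from ∂_2 factors > 1: [2]. So H_1 ≅ Z/2Z.
H_2: b_2 = 12 − 12 − 0 = 0; torsion from ∂_3 factors > 1: none. So H_2 ≅ 0.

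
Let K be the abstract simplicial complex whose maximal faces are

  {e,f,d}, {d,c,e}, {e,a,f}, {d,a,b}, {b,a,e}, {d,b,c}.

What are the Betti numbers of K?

b_0 = 1, b_1 = 1, b_2 = 0.

We work with the vertex ordering a < b < c < d < e < f. The simplices of K, each written with vertices in increasing order, are:

  0-simplices (6): a, b, c, d, e, f
  1-simplices (12): ab, ad, ae, af, bc, bd, be, cd, ce, de, df, ef
  2-simplices (6): abd, abe, aef, bcd, cde, def

so the chain groups are C_0 ≅ Z^6, C_1 ≅ Z^12, C_2 ≅ Z^6.

∂_1: C_1 → C_0 is given by ∂[p,q] = [q] − [p].
The 6×12 boundary matrix has rank 5 and Smith normal form diag(1,1,1,1,1).

Boundary ∂_2: C_2 → C_1 maps a triangle to the signed sum of its edges. For instance
  ∂abe = be − ae + ab,
  ∂cde = de − ce + cd.
The resulting 12×6 matrix has rank 6, and its Smith normal form has invariant factors (1,1,1,1,1,1).

Reading off H_k = ker ∂_k / im ∂_{k+1}:

  H_0: rank C_0 − rank ∂_1 = 6 − 5 = 1, and the invariant factors of ∂_1 are all 1, so H_0 = Z.
  H_1: rank ker ∂_1 − rank ∂_2 = (12 − 5) − 6 = 1, and the invariant factors of ∂_2 are all 1, so H_1 = Z.
  H_2: rank ker ∂_2 − rank ∂_3 = (6 − 6) − 0 = 0, and there is no ∂_3, so H_2 = 0.

Hence the Betti numbers are b_0 = 1, b_1 = 1, b_2 = 0.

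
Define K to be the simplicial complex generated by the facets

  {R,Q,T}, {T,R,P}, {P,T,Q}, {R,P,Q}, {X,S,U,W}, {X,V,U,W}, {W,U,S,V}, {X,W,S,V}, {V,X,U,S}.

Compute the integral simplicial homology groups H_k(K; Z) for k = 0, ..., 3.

H_0 = Z^2,  H_1 = 0,  H_2 = Z,  H_3 = Z.

Take the total order P < Q < R < S < T < U < V < W < X on the vertex set. Then K (dimension 3) consists of the simplices:

  0-simplices (9): P, Q, R, S, T, U, V, W, X
  1-simplices (16): PQ, PR, PT, QR, QT, RT, SU, SV, SW, SX, UV, UW, UX, VW, VX, WX
  2-simplices (14): PQR, PQT, PRT, QRT, SUV, SUW, SUX, SVW, SVX, SWX, UVW, UVX, UWX, VWX
  3-simplices (5): SUVW, SUVX, SUWX, SVWX, UVWX

so the chain groups are C_0 ≅ Z^9, C_1 ≅ Z^16, C_2 ≅ Z^14, C_3 ≅ Z^5.

The boundary map ∂_1: C_1 → C_0 sends each edge [p,q] (with p < q) to q − p.
As a 9×16 matrix over Z this has rank 7, with invariant factors (1,1,1,1,1,1,1).

Boundary ∂_2: C_2 → C_1 acts by ∂[p,q,r] = [q,r] − [p,r] + [p,q]. For instance
  ∂SVX = VX − SX + SV,
  ∂UVX = VX − UX + UV.
The resulting 16×14 matrix has rank 9, and its Smith normal form has invariant factors (1,1,1,1,1,1,1,1,1).

The boundary map ∂_3: C_3 → C_2 sends each 3-simplex σ to the alternating sum Σ_i (−1)^i (σ with its i-th vertex removed). For instance
  ∂SUWX = UWX − SWX + SUX − SUW,
  ∂UVWX = VWX − UWX + UVX − UVW.
This gives a 14×5 integer matrix of rank 4; reducing to Smith normal form yields diagonal entries (1,1,1,1).

Now H_k = ker ∂_k / im ∂_{k+1}, so:

  H_0: rank C_0 − rank ∂_1 = 9 − 7 = 2, and the invariant factors of ∂_1 are all 1, so H_0 ≅ Z^2.
  H_1: rank ker ∂_1 − rank ∂_2 = (16 − 7) − 9 = 0, and the invariant factors of ∂_2 are all 1, so H_1 ≅ 0.
  H_2: rank ker ∂_2 − rank ∂_3 = (14 − 9) − 4 = 1, and the invariant factors of ∂_3 are all 1, so H_2 ≅ Z.
  H_3: rank ker ∂_3 − rank ∂_4 = (5 − 4) − 0 = 1, and there is no ∂_4, so H_3 ≅ Z.

(K is a triangulation of the disjoint union of the 3-sphere S^3 and the 2-sphere S^2.)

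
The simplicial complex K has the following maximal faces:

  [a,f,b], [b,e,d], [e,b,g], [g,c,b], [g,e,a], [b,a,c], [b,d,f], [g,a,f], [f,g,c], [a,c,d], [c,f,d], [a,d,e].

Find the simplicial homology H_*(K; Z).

H_0 ≅ Z,  H_1 ≅ Z/2,  H_2 = 0.

Order the vertices as a < b < c < d < e < f < g. Listing each simplex with vertices in this order, K has dimension 2 with simplices:

  0-simplices (7): a, b, c, d, e, f, g
  1-simplices (18): ab, ac, ad, ae, af, ag, bc, bd, be, bf, bg, cd, cf, cg, de, df, eg, fg
  2-simplices (12): abc, abf, acd, ade, aeg, afg, bcg, bde, bdf, beg, cdf, cfg

giving chain groups C_0 ≅ Z^7, C_1 ≅ Z^18, C_2 ≅ Z^12.

Boundary ∂_1: C_1 → C_0 sends each edge [p,q] (with p < q) to q − p.
The 7×18 boundary matrix has rank 6 and Smith normal form diag(1,1,1,1,1,1).

The boundary map ∂_2: C_2 → C_1 maps a triangle to the signed sum of its edges. For instance
  ∂beg = eg − bg + be,
  ∂afg = fg − ag + af.
The resulting 18×12 matrix has rank 12, and its Smith normal form has invariant factors (1,1,1,1,1,1,1,1,1,1,1,2).

Computing H_k = (kernel of ∂_k) / (image of ∂_{k+1}):

  H_0: rank C_0 − rank ∂_1 = 7 − 6 = 1, and the invariant factors of ∂_1 are all 1, so H_0 = Z.
  H_1: rank ker ∂_1 − rank ∂_2 = (18 − 6) − 12 = 0, and ∂_2 has invariant factor 2 > 1, so H_1 = Z/2.
  H_2: rank ker ∂_2 − rank ∂_3 = (12 − 12) − 0 = 0, and there is no ∂_3, so H_2 = 0.

(K is a triangulation of the real projective plane RP^2.)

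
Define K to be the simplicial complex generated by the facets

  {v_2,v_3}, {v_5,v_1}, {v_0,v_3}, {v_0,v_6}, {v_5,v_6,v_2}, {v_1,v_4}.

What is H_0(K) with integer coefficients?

Order the vertices as v_0 < v_1 < v_2 < v_3 < v_4 < v_5 < v_6. Listing each simplex with vertices in this order, K has dimension 2 with simplices:

  0-simplices (7): [v_0], [v_1], [v_2], [v_3], [v_4], [v_5], [v_6]
  1-simplices (8): [v_0,v_3], [v_0,v_6], [v_1,v_4], [v_1,v_5], [v_2,v_3], [v_2,v_5], [v_2,v_6], [v_5,v_6]
  2-simplices (1): [v_2,v_5,v_6]

Hence C_0 ≅ Z^7, C_1 ≅ Z^8, C_2 ≅ Z^1.

The boundary map ∂_1: C_1 → C_0 is given by ∂[p,q] = [q] − [p]. For instance
  ∂[v_2,v_3] = [v_3] − [v_2].
This gives a 7×8 integer matrix of rank 6; reducing to Smith normal form yields diagonal entries (1,1,1,1,1,1).

Boundary ∂_2: C_2 → C_1 maps a triangle to the signed sum of its edges. For instance
  ∂[v_2,v_5,v_6] = [v_5,v_6] − [v_2,v_6] + [v_2,v_5].
This gives a 8×1 integer matrix of rank 1; reducing to Smith normal form yields diagonal entries (1).

Now H_k = ker ∂_k / im ∂_{k+1}, so:

  H_0: rank C_0 − rank ∂_1 = 7 − 6 = 1, and the invariant factors of ∂_1 are all 1, so H_0 ≅ Z.

H_0 = Z.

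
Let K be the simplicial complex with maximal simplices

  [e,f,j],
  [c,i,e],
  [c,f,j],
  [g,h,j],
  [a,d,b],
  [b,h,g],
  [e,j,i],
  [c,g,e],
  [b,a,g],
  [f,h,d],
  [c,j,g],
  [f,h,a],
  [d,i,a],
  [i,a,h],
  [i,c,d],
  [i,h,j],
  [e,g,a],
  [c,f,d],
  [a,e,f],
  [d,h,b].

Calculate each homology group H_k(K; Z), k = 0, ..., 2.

H_0 = Z,  H_1 = Z ⊕ Z/2Z,  H_2 = 0.

We work with the vertex ordering a < b < c < d < e < f < g < h < i < j. The simplices of K, each written with vertices in increasing order, are:

  0-simplices (10): a, b, c, d, e, f, g, h, i, j
  1-simplices (30): ab, ad, ae, af, ag, ah, ai, bd, bg, bh, cd, ce, cf, cg, ci, cj, df, dh, di, ef, eg, ei, ej, fh, fj, gh, gj, hi, hj, ij
  2-simplices (20): abd, abg, adi, aef, aeg, afh, ahi, bdh, bgh, cdf, cdi, ceg, cei, cfj, cgj, dfh, efj, eij, ghj, hij

giving chain groups C_0 ≅ Z^10, C_1 ≅ Z^30, C_2 ≅ Z^20.

∂_1: C_1 → C_0 is given by ∂[p,q] = [q] − [p]. For instance
  ∂ab = b − a.
As a 10×30 matrix over Z this has rank 9, with invariant factors (1,1,1,1,1,1,1,1,1).

∂_2: C_2 → C_1 maps a triangle to the signed sum of its edges. For instance
  ∂adi = di − ai + ad,
  ∂aef = ef − af + ae.
The 30×20 boundary matrix has rank 20 and Smith normal form diag(1,1,1,1,1,1,1,1,1,1,1,1,1,1,1,1,1,1,1,2).

Reading off H_k = ker ∂_k / im ∂_{k+1}:

  H_0: rank C_0 − rank ∂_1 = 10 − 9 = 1, and the invariant factors of ∂_1 are all 1, so H_0 ≅ Z.
  H_1: rank ker ∂_1 − rank ∂_2 = (30 − 9) − 20 = 1, and ∂_2 has invariant factor 2 > 1, so H_1 ≅ Z ⊕ Z/2Z.
  H_2: rank ker ∂_2 − rank ∂_3 = (20 − 20) − 0 = 0, and there is no ∂_3, so H_2 ≅ 0.

As a check, the Euler characteristic is 10 − 30 + 20 = 0, which agrees with 1 − 1 + 0 = 0.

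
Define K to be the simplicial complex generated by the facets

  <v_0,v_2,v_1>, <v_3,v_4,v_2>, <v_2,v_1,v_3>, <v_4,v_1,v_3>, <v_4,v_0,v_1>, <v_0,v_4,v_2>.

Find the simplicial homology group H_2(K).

Fix the vertex order v_0 < v_1 < v_2 < v_3 < v_4 and write every simplex with vertices in increasing order. Then dim K = 2 and the simplices of K are:

  0-simplices (5): [v_0], [v_1], [v_2], [v_3], [v_4]
  1-simplices (9): [v_0,v_1], [v_0,v_2], [v_0,v_4], [v_1,v_2], [v_1,v_3], [v_1,v_4], [v_2,v_3], [v_2,v_4], [v_3,v_4]
  2-simplices (6): [v_0,v_1,v_2], [v_0,v_1,v_4], [v_0,v_2,v_4], [v_1,v_2,v_3], [v_1,v_3,v_4], [v_2,v_3,v_4]

so the chain groups are C_0 ≅ Z^5, C_1 ≅ Z^9, C_2 ≅ Z^6.

∂_1: C_1 → C_0 is given by ∂[p,q] = [q] − [p].
This gives a 5×9 integer matrix of rank 4; reducing to Smith normal form yields diagonal entries (1,1,1,1).

The boundary map ∂_2: C_2 → C_1 maps a triangle to the signed sum of its edges. For instance
  ∂[v_1,v_2,v_3] = [v_2,v_3] − [v_1,v_3] + [v_1,v_2],
  ∂[v_0,v_2,v_4] = [v_2,v_4] − [v_0,v_4] + [v_0,v_2].
As a 9×6 matrix over Z this has rank 5, with invariant factors (1,1,1,1,1).

Computing H_k = (kernel of ∂_k) / (image of ∂_{k+1}):

  H_2: rank ker ∂_2 − rank ∂_3 = (6 − 5) − 0 = 1, and there is no ∂_3, so H_2 = Z.

H_2 ≅ Z.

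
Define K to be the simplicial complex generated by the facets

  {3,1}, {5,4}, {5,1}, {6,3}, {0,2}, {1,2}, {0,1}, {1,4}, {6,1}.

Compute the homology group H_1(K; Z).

Fix the vertex order 0 < 1 < 2 < 3 < 4 < 5 < 6 and write every simplex with vertices in increasing order. Then dim K = 1 and the simplices of K are:

  0-simplices (7): [0], [1], [2], [3], [4], [5], [6]
  1-simplices (9): [0,1], [0,2], [1,2], [1,3], [1,4], [1,5], [1,6], [3,6], [4,5]

Hence C_0 ≅ Z^7, C_1 ≅ Z^9.

The boundary map ∂_1: C_1 → C_0 is given by ∂[p,q] = [q] − [p].
The 7×9 boundary matrix has rank 6 and Smith normal form diag(1,1,1,1,1,1).

From H_k ≅ ker(∂_k) / im(∂_{k+1}) we obtain:

  H_1: rank ker ∂_1 − rank ∂_2 = (9 − 6) − 0 = 3, and there is no ∂_2, so H_1 = Z^3.

H_1 ≅ Z^3.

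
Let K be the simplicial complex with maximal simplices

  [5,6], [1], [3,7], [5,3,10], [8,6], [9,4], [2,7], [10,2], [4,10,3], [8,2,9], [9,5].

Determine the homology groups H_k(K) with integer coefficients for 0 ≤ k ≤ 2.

H_0 = Z^2,  H_1 = Z^4,  H_2 = 0.

We work with the vertex ordering 1 < 2 < 3 < 4 < 5 < 6 < 7 < 8 < 9 < 10. The simplices of K, each written with vertices in increasing order, are:

  0-simplices (10): [1], [2], [3], [4], [5], [6], [7], [8], [9], [10]
  1-simplices (15): [2,7], [2,8], [2,9], [2,10], [3,4], [3,5], [3,7], [3,10], [4,9], [4,10], [5,6], [5,9], [5,10], [6,8], [8,9]
  2-simplices (3): [2,8,9], [3,4,10], [3,5,10]

Hence C_0 ≅ Z^10, C_1 ≅ Z^15, C_2 ≅ Z^3.

Boundary ∂_1: C_1 → C_0 is given by ∂[p,q] = [q] − [p].
The resulting 10×15 matrix has rank 8, and its Smith normal form has invariant factors (1,1,1,1,1,1,1,1).

Boundary ∂_2: C_2 → C_1 sends each 2-simplex [p,q,r] to [q,r] − [p,r] + [p,q]. For instance
  ∂[3,5,10] = [5,10] − [3,10] + [3,5],
  ∂[2,8,9] = [8,9] − [2,9] + [2,8].
This gives a 15×3 integer matrix of rank 3; reducing to Smith normal form yields diagonal entries (1,1,1).

Now H_k = ker ∂_k / im ∂_{k+1}, so:

  H_0: rank C_0 − rank ∂_1 = 10 − 8 = 2, and the invariant factors of ∂_1 are all 1, so H_0 = Z^2.
  H_1: rank ker ∂_1 − rank ∂_2 = (15 − 8) − 3 = 4, and the invariant factors of ∂_2 are all 1, so H_1 = Z^4.
  H_2: rank ker ∂_2 − rank ∂_3 = (3 − 3) − 0 = 0, and there is no ∂_3, so H_2 = 0.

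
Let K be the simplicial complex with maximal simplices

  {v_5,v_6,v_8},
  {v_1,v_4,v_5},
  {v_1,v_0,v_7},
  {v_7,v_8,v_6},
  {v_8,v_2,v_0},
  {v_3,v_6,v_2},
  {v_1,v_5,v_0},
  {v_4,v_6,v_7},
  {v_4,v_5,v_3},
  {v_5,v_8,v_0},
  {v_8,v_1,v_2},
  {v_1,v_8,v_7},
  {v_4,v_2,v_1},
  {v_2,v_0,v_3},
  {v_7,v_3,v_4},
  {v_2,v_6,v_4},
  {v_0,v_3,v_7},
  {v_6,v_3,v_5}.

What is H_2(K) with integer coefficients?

Take the total order v_0 < v_1 < v_2 < v_3 < v_4 < v_5 < v_6 < v_7 < v_8 on the vertex set. Then K (dimension 2) consists of the simplices:

  0-simplices (9): [v_0], [v_1], [v_2], [v_3], [v_4], [v_5], [v_6], [v_7], [v_8]
  1-simplices (27): (27 of them)
  2-simplices (18): (18 of them)

Hence C_0 ≅ Z^9, C_1 ≅ Z^27, C_2 ≅ Z^18.

∂_1: C_1 → C_0 maps an edge to its endpoints' difference, ∂[p,q] = q − p. For instance
  ∂[v_1,v_2] = [v_2] − [v_1].
The 9×27 boundary matrix has rank 8 and Smith normal form diag(1,1,1,1,1,1,1,1).

The boundary map ∂_2: C_2 → C_1 acts by ∂[p,q,r] = [q,r] − [p,r] + [p,q]. For instance
  ∂[v_0,v_1,v_5] = [v_1,v_5] − [v_0,v_5] + [v_0,v_1],
  ∂[v_1,v_2,v_8] = [v_2,v_8] − [v_1,v_8] + [v_1,v_2].
The resulting 27×18 matrix has rank 18, and its Smith normal form has invariant factors (1,1,1,1,1,1,1,1,1,1,1,1,1,1,1,1,1,2).

Now H_k = ker ∂_k / im ∂_{k+1}, so:

  H_2: rank ker ∂_2 − rank ∂_3 = (18 − 18) − 0 = 0, and there is no ∂_3, so H_2 = 0.

H_2 ≅ 0.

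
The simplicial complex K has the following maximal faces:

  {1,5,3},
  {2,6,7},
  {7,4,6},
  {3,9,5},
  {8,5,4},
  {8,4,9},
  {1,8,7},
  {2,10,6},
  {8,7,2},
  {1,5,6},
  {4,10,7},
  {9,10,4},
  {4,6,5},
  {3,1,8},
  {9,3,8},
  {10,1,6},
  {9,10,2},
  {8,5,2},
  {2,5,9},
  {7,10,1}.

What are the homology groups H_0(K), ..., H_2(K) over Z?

Order the vertices as 1 < 2 < 3 < 4 < 5 < 6 < 7 < 8 < 9 < 10. Listing each simplex with vertices in this order, K has dimension 2 with simplices:

  0-simplices (10): [1], [2], [3], [4], [5], [6], [7], [8], [9], [10]
  1-simplices (30): (30 of them)
  2-simplices (20): (20 of them)

so the chain groups are C_0 ≅ Z^10, C_1 ≅ Z^30, C_2 ≅ Z^20.

∂_1: C_1 → C_0 maps an edge to its endpoints' difference, ∂[p,q] = q − p.
The resulting 10×30 matrix has rank 9, and its Smith normal form has invariant factors (1,1,1,1,1,1,1,1,1).

∂_2: C_2 → C_1 acts by ∂[p,q,r] = [q,r] − [p,r] + [p,q]. For instance
  ∂[2,6,10] = [6,10] − [2,10] + [2,6],
  ∂[3,8,9] = [8,9] − [3,9] + [3,8].
As a 30×20 matrix over Z this has rank 20, with invariant factors (1,1,1,1,1,1,1,1,1,1,1,1,1,1,1,1,1,1,1,2).

Now H_k = ker ∂_k / im ∂_{k+1}, so:

  H_0: rank C_0 − rank ∂_1 = 10 − 9 = 1, and the invariant factors of ∂_1 are all 1, so H_0 = Z.
  H_1: rank ker ∂_1 − rank ∂_2 = (30 − 9) − 20 = 1, and ∂_2 has invariant factor 2 > 1, so H_1 = Z ⊕ Z/2Z.
  H_2: rank ker ∂_2 − rank ∂_3 = (20 − 20) − 0 = 0, and there is no ∂_3, so H_2 = 0.

H_0 ≅ Z,  H_1 ≅ Z ⊕ Z/2Z,  H_2 = 0.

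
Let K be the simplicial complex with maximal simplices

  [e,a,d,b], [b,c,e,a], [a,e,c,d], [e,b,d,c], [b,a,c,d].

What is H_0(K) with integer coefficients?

Take the total order a < b < c < d < e on the vertex set. Then K (dimension 3) consists of the simplices:

  0-simplices (5): a, b, c, d, e
  1-simplices (10): ab, ac, ad, ae, bc, bd, be, cd, ce, de
  2-simplices (10): abc, abd, abe, acd, ace, ade, bcd, bce, bde, cde
  3-simplices (5): abcd, abce, abde, acde, bcde

Hence C_0 ≅ Z^5, C_1 ≅ Z^10, C_2 ≅ Z^10, C_3 ≅ Z^5.

The boundary map ∂_1: C_1 → C_0 sends each edge [p,q] (with p < q) to q − p. For instance
  ∂be = e − b.
This gives a 5×10 integer matrix of rank 4; reducing to Smith normal form yields diagonal entries (1,1,1,1).

The boundary map ∂_2: C_2 → C_1 sends each 2-simplex [p,q,r] to [q,r] − [p,r] + [p,q]. For instance
  ∂abc = bc − ac + ab,
  ∂ade = de − ae + ad.
The resulting 10×10 matrix has rank 6, and its Smith normal form has invariant factors (1,1,1,1,1,1).

Boundary ∂_3: C_3 → C_2 sends each 3-simplex σ to the alternating sum Σ_i (−1)^i (σ with its i-th vertex removed). For instance
  ∂abce = bce − ace + abe − abc,
  ∂bcde = cde − bde + bce − bcd.
As a 10×5 matrix over Z this has rank 4, with invariant factors (1,1,1,1).

Reading off H_k = ker ∂_k / im ∂_{k+1}:

  H_0: rank C_0 − rank ∂_1 = 5 − 4 = 1, and the invariant factors of ∂_1 are all 1, so H_0 = Z.

H_0 = Z.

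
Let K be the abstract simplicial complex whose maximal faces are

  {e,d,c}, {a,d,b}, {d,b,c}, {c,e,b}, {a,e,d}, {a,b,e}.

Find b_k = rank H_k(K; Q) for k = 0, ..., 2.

b_0 = 1, b_1 = 0, b_2 = 1.

Fix the vertex order a < b < c < d < e and write every simplex with vertices in increasing order. Then dim K = 2 and the simplices of K are:

  0-simplices (5): a, b, c, d, e
  1-simplices (9): ab, ad, ae, bc, bd, be, cd, ce, de
  2-simplices (6): abd, abe, ade, bcd, bce, cde

Hence C_0 ≅ Z^5, C_1 ≅ Z^9, C_2 ≅ Z^6.

∂_1: C_1 → C_0 sends each edge [p,q] (with p < q) to q − p. For instance
  ∂cd = d − c.
The 5×9 boundary matrix has rank 4 and Smith normal form diag(1,1,1,1).

∂_2: C_2 → C_1 acts by ∂[p,q,r] = [q,r] − [p,r] + [p,q]. For instance
  ∂bcd = cd − bd + bc,
  ∂cde = de − ce + cd.
The 9×6 boundary matrix has rank 5 and Smith normal form diag(1,1,1,1,1).

Computing H_k = (kernel of ∂_k) / (image of ∂_{k+1}):

  H_0: rank C_0 − rank ∂_1 = 5 − 4 = 1, and the invariant factors of ∂_1 are all 1, so H_0 ≅ Z.
  H_1: rank ker ∂_1 − rank ∂_2 = (9 − 4) − 5 = 0, and the invariant factors of ∂_2 are all 1, so H_1 ≅ 0.
  H_2: rank ker ∂_2 − rank ∂_3 = (6 − 5) − 0 = 1, and there is no ∂_3, so H_2 ≅ Z.

As a check, the Euler characteristic is 5 − 9 + 6 = 2, which agrees with 1 − 0 + 1 = 2.

Hence the Betti numbers are b_0 = 1, b_1 = 0, b_2 = 1.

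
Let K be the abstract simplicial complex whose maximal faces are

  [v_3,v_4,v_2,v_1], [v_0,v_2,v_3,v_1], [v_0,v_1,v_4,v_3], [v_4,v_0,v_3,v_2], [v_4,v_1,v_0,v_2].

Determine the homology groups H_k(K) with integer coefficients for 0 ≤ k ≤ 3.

We work with the vertex ordering v_0 < v_1 < v_2 < v_3 < v_4. The simplices of K, each written with vertices in increasing order, are:

  0-simplices (5): [v_0], [v_1], [v_2], [v_3], [v_4]
  1-simplices (10): [v_0,v_1], [v_0,v_2], [v_0,v_3], [v_0,v_4], [v_1,v_2], [v_1,v_3], [v_1,v_4], [v_2,v_3], [v_2,v_4], [v_3,v_4]
  2-simplices (10): [v_0,v_1,v_2], [v_0,v_1,v_3], [v_0,v_1,v_4], [v_0,v_2,v_3], [v_0,v_2,v_4], [v_0,v_3,v_4], [v_1,v_2,v_3], [v_1,v_2,v_4], [v_1,v_3,v_4], [v_2,v_3,v_4]
  3-simplices (5): [v_0,v_1,v_2,v_3], [v_0,v_1,v_2,v_4], [v_0,v_1,v_3,v_4], [v_0,v_2,v_3,v_4], [v_1,v_2,v_3,v_4]

so the chain groups are C_0 ≅ Z^5, C_1 ≅ Z^10, C_2 ≅ Z^10, C_3 ≅ Z^5.

Boundary ∂_1: C_1 → C_0 maps an edge to its endpoints' difference, ∂[p,q] = q − p.
The resulting 5×10 matrix has rank 4, and its Smith normal form has invariant factors (1,1,1,1).

The boundary map ∂_2: C_2 → C_1 acts by ∂[p,q,r] = [q,r] − [p,r] + [p,q]. For instance
  ∂[v_2,v_3,v_4] = [v_3,v_4] − [v_2,v_4] + [v_2,v_3],
  ∂[v_0,v_2,v_4] = [v_2,v_4] − [v_0,v_4] + [v_0,v_2].
The 10×10 boundary matrix has rank 6 and Smith normal form diag(1,1,1,1,1,1).

∂_3: C_3 → C_2 sends each 3-simplex σ to the alternating sum Σ_i (−1)^i (σ with its i-th vertex removed). For instance
  ∂[v_0,v_1,v_3,v_4] = [v_1,v_3,v_4] − [v_0,v_3,v_4] + [v_0,v_1,v_4] − [v_0,v_1,v_3],
  ∂[v_0,v_1,v_2,v_4] = [v_1,v_2,v_4] − [v_0,v_2,v_4] + [v_0,v_1,v_4] − [v_0,v_1,v_2].
The 10×5 boundary matrix has rank 4 and Smith normal form diag(1,1,1,1).

Reading off H_k = ker ∂_k / im ∂_{k+1}:

  H_0: rank C_0 − rank ∂_1 = 5 − 4 = 1, and the invariant factors of ∂_1 are all 1, so H_0 ≅ Z.
  H_1: rank ker ∂_1 − rank ∂_2 = (10 − 4) − 6 = 0, and the invariant factors of ∂_2 are all 1, so H_1 ≅ 0.
  H_2: rank ker ∂_2 − rank ∂_3 = (10 − 6) − 4 = 0, and the invariant factors of ∂_3 are all 1, so H_2 ≅ 0.
  H_3: rank ker ∂_3 − rank ∂_4 = (5 − 4) − 0 = 1, and there is no ∂_4, so H_3 ≅ Z.

As a check, the Euler characteristic is 5 − 10 + 10 − 5 = 0, which agrees with 1 − 0 + 0 − 1 = 0.

H_0 = Z,  H_1 = 0,  H_2 = 0,  H_3 = Z.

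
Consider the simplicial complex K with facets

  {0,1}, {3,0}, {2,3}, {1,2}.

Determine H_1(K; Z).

K has 4 vertices, 4 edges.
rank ∂_1 = 3, rank ∂_2 = 0 ⇒ b_1 = 4 − 3 − 0 = 1. So H_1 = Z.

H_1 ≅ Z.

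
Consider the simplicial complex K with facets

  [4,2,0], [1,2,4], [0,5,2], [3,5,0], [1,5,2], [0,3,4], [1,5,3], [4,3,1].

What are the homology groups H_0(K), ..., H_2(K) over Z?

K has 6 vertices, 12 edges, 8 triangles.
rank ∂_0 = 0, rank ∂_1 = 5 ⇒ b_0 = 6 − 0 − 5 = 1; all invariant factors of ∂_1 are 1 so no torsion. So H_0 = Z.
rank ∂_1 = 5, rank ∂_2 = 7 ⇒ b_1 = 12 − 5 − 7 = 0; all invariant factors of ∂_2 are 1 so no torsion. So H_1 = 0.
rank ∂_2 = 7, rank ∂_3 = 0 ⇒ b_2 = 8 − 7 − 0 = 1. So H_2 = Z.

H_0 ≅ Z,  H_1 = 0,  H_2 ≅ Z.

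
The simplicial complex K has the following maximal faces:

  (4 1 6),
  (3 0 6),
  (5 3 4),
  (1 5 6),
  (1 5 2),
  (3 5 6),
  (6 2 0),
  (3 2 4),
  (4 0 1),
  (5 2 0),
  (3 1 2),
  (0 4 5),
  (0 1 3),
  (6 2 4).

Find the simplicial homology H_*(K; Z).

Take the total order 0 < 1 < 2 < 3 < 4 < 5 < 6 on the vertex set. Then K (dimension 2) consists of the simplices:

  0-simplices (7): [0], [1], [2], [3], [4], [5], [6]
  1-simplices (21): [0,1], [0,2], [0,3], [0,4], [0,5], [0,6], [1,2], [1,3], [1,4], [1,5], [1,6], [2,3], [2,4], [2,5], [2,6], [3,4], [3,5], [3,6], [4,5], [4,6], [5,6]
  2-simplices (14): [0,1,3], [0,1,4], [0,2,5], [0,2,6], [0,3,6], [0,4,5], [1,2,3], [1,2,5], [1,4,6], [1,5,6], [2,3,4], [2,4,6], [3,4,5], [3,5,6]

giving chain groups C_0 ≅ Z^7, C_1 ≅ Z^21, C_2 ≅ Z^14.

∂_1: C_1 → C_0 sends each edge [p,q] (with p < q) to q − p. For instance
  ∂[2,4] = [4] − [2].
This gives a 7×21 integer matrix of rank 6; reducing to Smith normal form yields diagonal entries (1,1,1,1,1,1).

The boundary map ∂_2: C_2 → C_1 acts by ∂[p,q,r] = [q,r] − [p,r] + [p,q]. For instance
  ∂[1,4,6] = [4,6] − [1,6] + [1,4],
  ∂[2,3,4] = [3,4] − [2,4] + [2,3].
The resulting 21×14 matrix has rank 13, and its Smith normal form has invariant factors (1,1,1,1,1,1,1,1,1,1,1,1,1).

From H_k ≅ ker(∂_k) / im(∂_{k+1}) we obtain:

  H_0: rank C_0 − rank ∂_1 = 7 − 6 = 1, and the invariant factors of ∂_1 are all 1, so H_0 ≅ Z.
  H_1: rank ker ∂_1 − rank ∂_2 = (21 − 6) − 13 = 2, and the invariant factors of ∂_2 are all 1, so H_1 ≅ Z^2.
  H_2: rank ker ∂_2 − rank ∂_3 = (14 − 13) − 0 = 1, and there is no ∂_3, so H_2 ≅ Z.

As a check, the Euler characteristic is 7 − 21 + 14 = 0, which agrees with 1 − 2 + 1 = 0.
(K is a triangulation of the torus T^2.)

H_0 = Z,  H_1 = Z^2,  H_2 = Z.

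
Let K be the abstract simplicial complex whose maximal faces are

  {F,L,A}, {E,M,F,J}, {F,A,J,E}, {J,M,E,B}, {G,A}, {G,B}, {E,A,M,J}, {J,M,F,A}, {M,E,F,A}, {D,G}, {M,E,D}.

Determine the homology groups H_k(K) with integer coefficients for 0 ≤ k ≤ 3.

H_0 = Z,  H_1 = Z^2,  H_2 = 0,  H_3 = Z.

Order the vertices as A < B < D < E < F < G < J < L < M. Listing each simplex with vertices in this order, K has dimension 3 with simplices:

  0-simplices (9): A, B, D, E, F, G, J, L, M
  1-simplices (20): AE, AF, AG, AJ, AL, AM, BE, BG, BJ, BM, DE, DG, DM, EF, EJ, EM, FJ, FL, FM, JM
  2-simplices (15): AEF, AEJ, AEM, AFJ, AFL, AFM, AJM, BEJ, BEM, BJM, DEM, EFJ, EFM, EJM, FJM
  3-simplices (6): AEFJ, AEFM, AEJM, AFJM, BEJM, EFJM

so the chain groups are C_0 ≅ Z^9, C_1 ≅ Z^20, C_2 ≅ Z^15, C_3 ≅ Z^6.

∂_1: C_1 → C_0 maps an edge to its endpoints' difference, ∂[p,q] = q − p. For instance
  ∂BG = G − B.
This gives a 9×20 integer matrix of rank 8; reducing to Smith normal form yields diagonal entries (1,1,1,1,1,1,1,1).

The boundary map ∂_2: C_2 → C_1 maps a triangle to the signed sum of its edges. For instance
  ∂AFM = FM − AM + AF,
  ∂BEM = EM − BM + BE.
This gives a 20×15 integer matrix of rank 10; reducing to Smith normal form yields diagonal entries (1,1,1,1,1,1,1,1,1,1).

∂_3: C_3 → C_2 sends each 3-simplex σ to the alternating sum Σ_i (−1)^i (σ with its i-th vertex removed). For instance
  ∂AEJM = EJM − AJM + AEM − AEJ,
  ∂AEFJ = EFJ − AFJ + AEJ − AEF.
This gives a 15×6 integer matrix of rank 5; reducing to Smith normal form yields diagonal entries (1,1,1,1,1).

Reading off H_k = ker ∂_k / im ∂_{k+1}:

  H_0: rank C_0 − rank ∂_1 = 9 − 8 = 1, and the invariant factors of ∂_1 are all 1, so H_0 ≅ Z.
  H_1: rank ker ∂_1 − rank ∂_2 = (20 − 8) − 10 = 2, and the invariant factors of ∂_2 are all 1, so H_1 ≅ Z^2.
  H_2: rank ker ∂_2 − rank ∂_3 = (15 − 10) − 5 = 0, and the invariant factors of ∂_3 are all 1, so H_2 ≅ 0.
  H_3: rank ker ∂_3 − rank ∂_4 = (6 − 5) − 0 = 1, and there is no ∂_4, so H_3 ≅ Z.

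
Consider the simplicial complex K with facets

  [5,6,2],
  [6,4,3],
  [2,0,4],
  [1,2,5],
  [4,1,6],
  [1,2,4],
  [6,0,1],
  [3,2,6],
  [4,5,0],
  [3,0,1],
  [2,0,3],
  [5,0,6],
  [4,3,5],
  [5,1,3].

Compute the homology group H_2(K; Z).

K has 7 vertices, 21 edges, 14 triangles.
rank ∂_2 = 13, rank ∂_3 = 0 ⇒ b_2 = 14 − 13 − 0 = 1. So H_2 ≅ Z.

H_2 ≅ Z.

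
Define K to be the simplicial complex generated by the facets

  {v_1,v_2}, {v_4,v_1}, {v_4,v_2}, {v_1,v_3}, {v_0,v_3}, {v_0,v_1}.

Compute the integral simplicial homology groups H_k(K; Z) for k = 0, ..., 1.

Fix the vertex order v_0 < v_1 < v_2 < v_3 < v_4 and write every simplex with vertices in increasing order. Then dim K = 1 and the simplices of K are:

  0-simplices (5): [v_0], [v_1], [v_2], [v_3], [v_4]
  1-simplices (6): [v_0,v_1], [v_0,v_3], [v_1,v_2], [v_1,v_3], [v_1,v_4], [v_2,v_4]

so the chain groups are C_0 ≅ Z^5, C_1 ≅ Z^6.

∂_1: C_1 → C_0 is given by ∂[p,q] = [q] − [p]. For instance
  ∂[v_0,v_3] = [v_3] − [v_0].
This gives a 5×6 integer matrix of rank 4; reducing to Smith normal form yields diagonal entries (1,1,1,1).

Computing H_k = (kernel of ∂_k) / (image of ∂_{k+1}):

  H_0: rank C_0 − rank ∂_1 = 5 − 4 = 1, and the invariant factors of ∂_1 are all 1, so H_0 ≅ Z.
  H_1: rank ker ∂_1 − rank ∂_2 = (6 − 4) − 0 = 2, and there is no ∂_2, so H_1 ≅ Z^2.

As a check, the Euler characteristic is 5 − 6 = -1, which agrees with 1 − 2 = -1.

H_0 = Z,  H_1 = Z^2.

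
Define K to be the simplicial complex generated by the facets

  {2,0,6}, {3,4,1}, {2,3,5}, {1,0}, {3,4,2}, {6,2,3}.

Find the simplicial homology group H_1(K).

H_1 = Z.

Fix the vertex order 0 < 1 < 2 < 3 < 4 < 5 < 6 and write every simplex with vertices in increasing order. Then dim K = 2 and the simplices of K are:

  0-simplices (7): [0], [1], [2], [3], [4], [5], [6]
  1-simplices (12): [0,1], [0,2], [0,6], [1,3], [1,4], [2,3], [2,4], [2,5], [2,6], [3,4], [3,5], [3,6]
  2-simplices (5): [0,2,6], [1,3,4], [2,3,4], [2,3,5], [2,3,6]

so the chain groups are C_0 ≅ Z^7, C_1 ≅ Z^12, C_2 ≅ Z^5.

The boundary map ∂_1: C_1 → C_0 maps an edge to its endpoints' difference, ∂[p,q] = q − p.
This gives a 7×12 integer matrix of rank 6; reducing to Smith normal form yields diagonal entries (1,1,1,1,1,1).

The boundary map ∂_2: C_2 → C_1 sends each 2-simplex [p,q,r] to [q,r] − [p,r] + [p,q]. For instance
  ∂[0,2,6] = [2,6] − [0,6] + [0,2],
  ∂[1,3,4] = [3,4] − [1,4] + [1,3].
This gives a 12×5 integer matrix of rank 5; reducing to Smith normal form yields diagonal entries (1,1,1,1,1).

Now H_k = ker ∂_k / im ∂_{k+1}, so:

  H_1: rank ker ∂_1 − rank ∂_2 = (12 − 6) − 5 = 1, and the invariant factors of ∂_2 are all 1, so H_1 = Z.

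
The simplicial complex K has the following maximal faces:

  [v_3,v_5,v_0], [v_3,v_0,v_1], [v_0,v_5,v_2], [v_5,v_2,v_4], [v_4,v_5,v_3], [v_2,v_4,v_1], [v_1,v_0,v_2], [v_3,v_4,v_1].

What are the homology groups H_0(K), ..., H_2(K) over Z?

We work with the vertex ordering v_0 < v_1 < v_2 < v_3 < v_4 < v_5. The simplices of K, each written with vertices in increasing order, are:

  0-simplices (6): [v_0], [v_1], [v_2], [v_3], [v_4], [v_5]
  1-simplices (12): [v_0,v_1], [v_0,v_2], [v_0,v_3], [v_0,v_5], [v_1,v_2], [v_1,v_3], [v_1,v_4], [v_2,v_4], [v_2,v_5], [v_3,v_4], [v_3,v_5], [v_4,v_5]
  2-simplices (8): [v_0,v_1,v_2], [v_0,v_1,v_3], [v_0,v_2,v_5], [v_0,v_3,v_5], [v_1,v_2,v_4], [v_1,v_3,v_4], [v_2,v_4,v_5], [v_3,v_4,v_5]

Hence C_0 ≅ Z^6, C_1 ≅ Z^12, C_2 ≅ Z^8.

∂_1: C_1 → C_0 is given by ∂[p,q] = [q] − [p].
The resulting 6×12 matrix has rank 5, and its Smith normal form has invariant factors (1,1,1,1,1).

The boundary map ∂_2: C_2 → C_1 maps a triangle to the signed sum of its edges. For instance
  ∂[v_3,v_4,v_5] = [v_4,v_5] − [v_3,v_5] + [v_3,v_4],
  ∂[v_0,v_2,v_5] = [v_2,v_5] − [v_0,v_5] + [v_0,v_2].
The resulting 12×8 matrix has rank 7, and its Smith normal form has invariant factors (1,1,1,1,1,1,1).

Reading off H_k = ker ∂_k / im ∂_{k+1}:

  H_0: rank C_0 − rank ∂_1 = 6 − 5 = 1, and the invariant factors of ∂_1 are all 1, so H_0 = Z.
  H_1: rank ker ∂_1 − rank ∂_2 = (12 − 5) − 7 = 0, and the invariant factors of ∂_2 are all 1, so H_1 = 0.
  H_2: rank ker ∂_2 − rank ∂_3 = (8 − 7) − 0 = 1, and there is no ∂_3, so H_2 = Z.

As a check, the Euler characteristic is 6 − 12 + 8 = 2, which agrees with 1 − 0 + 1 = 2.

H_0 = Z,  H_1 = 0,  H_2 = Z.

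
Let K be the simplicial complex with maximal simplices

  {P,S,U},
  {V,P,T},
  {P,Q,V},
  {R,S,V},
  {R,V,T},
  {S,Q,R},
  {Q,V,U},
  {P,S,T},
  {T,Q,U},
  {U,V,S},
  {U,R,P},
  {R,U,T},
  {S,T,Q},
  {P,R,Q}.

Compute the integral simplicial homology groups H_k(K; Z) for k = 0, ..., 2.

H_0 = Z,  H_1 = Z^2,  H_2 = Z.

We work with the vertex ordering P < Q < R < S < T < U < V. The simplices of K, each written with vertices in increasing order, are:

  0-simplices (7): P, Q, R, S, T, U, V
  1-simplices (21): PQ, PR, PS, PT, PU, PV, QR, QS, QT, QU, QV, RS, RT, RU, RV, ST, SU, SV, TU, TV, UV
  2-simplices (14): PQR, PQV, PRU, PST, PSU, PTV, QRS, QST, QTU, QUV, RSV, RTU, RTV, SUV

giving chain groups C_0 ≅ Z^7, C_1 ≅ Z^21, C_2 ≅ Z^14.

∂_1: C_1 → C_0 maps an edge to its endpoints' difference, ∂[p,q] = q − p. For instance
  ∂RU = U − R.
The 7×21 boundary matrix has rank 6 and Smith normal form diag(1,1,1,1,1,1).

Boundary ∂_2: C_2 → C_1 sends each 2-simplex [p,q,r] to [q,r] − [p,r] + [p,q]. For instance
  ∂SUV = UV − SV + SU,
  ∂RSV = SV − RV + RS.
As a 21×14 matrix over Z this has rank 13, with invariant factors (1,1,1,1,1,1,1,1,1,1,1,1,1).

Reading off H_k = ker ∂_k / im ∂_{k+1}:

  H_0: rank C_0 − rank ∂_1 = 7 − 6 = 1, and the invariant factors of ∂_1 are all 1, so H_0 = Z.
  H_1: rank ker ∂_1 − rank ∂_2 = (21 − 6) − 13 = 2, and the invariant factors of ∂_2 are all 1, so H_1 = Z^2.
  H_2: rank ker ∂_2 − rank ∂_3 = (14 − 13) − 0 = 1, and there is no ∂_3, so H_2 = Z.

As a check, the Euler characteristic is 7 − 21 + 14 = 0, which agrees with 1 − 2 + 1 = 0.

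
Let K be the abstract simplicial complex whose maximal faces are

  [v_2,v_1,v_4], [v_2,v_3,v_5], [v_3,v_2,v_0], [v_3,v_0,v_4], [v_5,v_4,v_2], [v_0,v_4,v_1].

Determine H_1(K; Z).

H_1 = Z.

We work with the vertex ordering v_0 < v_1 < v_2 < v_3 < v_4 < v_5. The simplices of K, each written with vertices in increasing order, are:

  0-simplices (6): [v_0], [v_1], [v_2], [v_3], [v_4], [v_5]
  1-simplices (12): [v_0,v_1], [v_0,v_2], [v_0,v_3], [v_0,v_4], [v_1,v_2], [v_1,v_4], [v_2,v_3], [v_2,v_4], [v_2,v_5], [v_3,v_4], [v_3,v_5], [v_4,v_5]
  2-simplices (6): [v_0,v_1,v_4], [v_0,v_2,v_3], [v_0,v_3,v_4], [v_1,v_2,v_4], [v_2,v_3,v_5], [v_2,v_4,v_5]

giving chain groups C_0 ≅ Z^6, C_1 ≅ Z^12, C_2 ≅ Z^6.

The boundary map ∂_1: C_1 → C_0 maps an edge to its endpoints' difference, ∂[p,q] = q − p.
The 6×12 boundary matrix has rank 5 and Smith normal form diag(1,1,1,1,1).

The boundary map ∂_2: C_2 → C_1 maps a triangle to the signed sum of its edges. For instance
  ∂[v_0,v_1,v_4] = [v_1,v_4] − [v_0,v_4] + [v_0,v_1],
  ∂[v_0,v_2,v_3] = [v_2,v_3] − [v_0,v_3] + [v_0,v_2].
The resulting 12×6 matrix has rank 6, and its Smith normal form has invariant factors (1,1,1,1,1,1).

Computing H_k = (kernel of ∂_k) / (image of ∂_{k+1}):

  H_1: rank ker ∂_1 − rank ∂_2 = (12 − 5) − 6 = 1, and the invariant factors of ∂_2 are all 1, so H_1 ≅ Z.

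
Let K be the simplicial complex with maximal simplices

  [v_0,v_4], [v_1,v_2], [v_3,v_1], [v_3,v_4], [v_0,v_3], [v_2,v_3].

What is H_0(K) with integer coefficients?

H_0 ≅ Z.

Fix the vertex order v_0 < v_1 < v_2 < v_3 < v_4 and write every simplex with vertices in increasing order. Then dim K = 1 and the simplices of K are:

  0-simplices (5): [v_0], [v_1], [v_2], [v_3], [v_4]
  1-simplices (6): [v_0,v_3], [v_0,v_4], [v_1,v_2], [v_1,v_3], [v_2,v_3], [v_3,v_4]

Hence C_0 ≅ Z^5, C_1 ≅ Z^6.

∂_1: C_1 → C_0 sends each edge [p,q] (with p < q) to q − p. For instance
  ∂[v_2,v_3] = [v_3] − [v_2].
The resulting 5×6 matrix has rank 4, and its Smith normal form has invariant factors (1,1,1,1).

From H_k ≅ ker(∂_k) / im(∂_{k+1}) we obtain:

  H_0: rank C_0 − rank ∂_1 = 5 − 4 = 1, and the invariant factors of ∂_1 are all 1, so H_0 = Z.

(K is a triangulation of a wedge of 2 circles.)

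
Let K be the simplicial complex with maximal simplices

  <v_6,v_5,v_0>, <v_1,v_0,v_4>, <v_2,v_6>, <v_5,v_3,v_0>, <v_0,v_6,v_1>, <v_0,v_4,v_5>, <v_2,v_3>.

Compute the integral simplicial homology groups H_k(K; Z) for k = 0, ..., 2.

H_0 = Z,  H_1 = Z,  H_2 = 0.

Fix the vertex order v_0 < v_1 < v_2 < v_3 < v_4 < v_5 < v_6 and write every simplex with vertices in increasing order. Then dim K = 2 and the simplices of K are:

  0-simplices (7): [v_0], [v_1], [v_2], [v_3], [v_4], [v_5], [v_6]
  1-simplices (12): [v_0,v_1], [v_0,v_3], [v_0,v_4], [v_0,v_5], [v_0,v_6], [v_1,v_4], [v_1,v_6], [v_2,v_3], [v_2,v_6], [v_3,v_5], [v_4,v_5], [v_5,v_6]
  2-simplices (5): [v_0,v_1,v_4], [v_0,v_1,v_6], [v_0,v_3,v_5], [v_0,v_4,v_5], [v_0,v_5,v_6]

Hence C_0 ≅ Z^7, C_1 ≅ Z^12, C_2 ≅ Z^5.

∂_1: C_1 → C_0 sends each edge [p,q] (with p < q) to q − p. For instance
  ∂[v_0,v_6] = [v_6] − [v_0].
As a 7×12 matrix over Z this has rank 6, with invariant factors (1,1,1,1,1,1).

∂_2: C_2 → C_1 maps a triangle to the signed sum of its edges. For instance
  ∂[v_0,v_5,v_6] = [v_5,v_6] − [v_0,v_6] + [v_0,v_5],
  ∂[v_0,v_1,v_6] = [v_1,v_6] − [v_0,v_6] + [v_0,v_1].
The 12×5 boundary matrix has rank 5 and Smith normal form diag(1,1,1,1,1).

Computing H_k = (kernel of ∂_k) / (image of ∂_{k+1}):

  H_0: rank C_0 − rank ∂_1 = 7 − 6 = 1, and the invariant factors of ∂_1 are all 1, so H_0 ≅ Z.
  H_1: rank ker ∂_1 − rank ∂_2 = (12 − 6) − 5 = 1, and the invariant factors of ∂_2 are all 1, so H_1 ≅ Z.
  H_2: rank ker ∂_2 − rank ∂_3 = (5 − 5) − 0 = 0, and there is no ∂_3, so H_2 ≅ 0.

As a check, the Euler characteristic is 7 − 12 + 5 = 0, which agrees with 1 − 1 + 0 = 0.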